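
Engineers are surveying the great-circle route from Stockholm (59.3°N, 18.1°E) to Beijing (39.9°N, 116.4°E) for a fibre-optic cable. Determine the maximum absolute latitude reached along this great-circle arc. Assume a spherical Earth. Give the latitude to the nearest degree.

≈ 64°N

The great circle lies in the plane with unit normal n̂ = (p₁ × p₂)/|p₁ × p₂|.
Here n̂_z ≈ +0.446; the vertex latitude is φ_max = arccos|n̂_z| ≈ 63.5°.
Check via Clairaut: cos φ_max = |cos φ₁| · sin C = cos(59.3°)·sin(60.9°) ≈ 0.446, again giving ≈ 63.5°.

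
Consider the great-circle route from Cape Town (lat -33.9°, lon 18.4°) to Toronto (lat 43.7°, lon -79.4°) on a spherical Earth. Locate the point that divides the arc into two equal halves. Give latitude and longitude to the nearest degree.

From cos δ = sin φ₁ sin φ₂ + cos φ₁ cos φ₂ cos Δλ, the central angle is δ ≈ 2.056 rad (117.8°).
Interpolate at f = 1/2 with slerp weights a = sin((1−f)δ)/sin δ ≈ 0.968, b = sin(fδ)/sin δ ≈ 0.968.
p = a·p₁ + b·p₂ ≈ (0.891, -0.434, 0.129); φ = arcsin(p_z) ≈ 7.41°, λ = atan2(p_y, p_x) ≈ -25.98°.

≈ lat 7°, lon -26°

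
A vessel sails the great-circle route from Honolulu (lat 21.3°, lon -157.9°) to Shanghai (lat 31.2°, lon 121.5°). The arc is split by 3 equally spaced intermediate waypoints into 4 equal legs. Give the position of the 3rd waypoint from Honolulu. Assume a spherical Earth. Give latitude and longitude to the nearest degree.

The haversine formula gives a central angle δ ≈ 1.247 rad (71.4°) between the endpoints.
Interpolate at f = 3/4 with slerp weights a = sin((1−f)δ)/sin δ ≈ 0.324, b = sin(fδ)/sin δ ≈ 0.849.
p = a·p₁ + b·p₂ ≈ (-0.659, 0.506, 0.557); φ = arcsin(p_z) ≈ 33.86°, λ = atan2(p_y, p_x) ≈ 142.48°.

≈ lat 34°, lon 142°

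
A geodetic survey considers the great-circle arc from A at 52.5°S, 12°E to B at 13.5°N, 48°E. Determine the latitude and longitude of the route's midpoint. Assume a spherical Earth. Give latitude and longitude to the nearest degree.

Write both endpoints as unit vectors p₁, p₂ with components (cos φ cos λ, cos φ sin λ, sin φ).
The central angle between the endpoints is δ = arccos(p₁·p₂) ≈ 1.273 rad (72.9°).
Interpolate at f = 1/2 with slerp weights a = sin((1−f)δ)/sin δ ≈ 0.622, b = sin(fδ)/sin δ ≈ 0.622.
p = a·p₁ + b·p₂ ≈ (0.775, 0.528, -0.348); φ = arcsin(p_z) ≈ -20.37°, λ = atan2(p_y, p_x) ≈ 34.27°.

≈ 20°S, 34°E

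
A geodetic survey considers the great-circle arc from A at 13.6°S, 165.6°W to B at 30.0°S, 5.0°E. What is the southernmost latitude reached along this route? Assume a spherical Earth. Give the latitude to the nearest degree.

≈ 79°S

The great circle lies in the plane with unit normal n̂ = (p₁ × p₂)/|p₁ × p₂|.
Here n̂_z ≈ +0.196; the vertex latitude is φ_max = arccos|n̂_z| ≈ 78.7°.
Check via Clairaut: cos φ_max = |cos φ₁| · sin C = cos(13.6°)·sin(168.4°) ≈ 0.196, again giving ≈ 78.7°.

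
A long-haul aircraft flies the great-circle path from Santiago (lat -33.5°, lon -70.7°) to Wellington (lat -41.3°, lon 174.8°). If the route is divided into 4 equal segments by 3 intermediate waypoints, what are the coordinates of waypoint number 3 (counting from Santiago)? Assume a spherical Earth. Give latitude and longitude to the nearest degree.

From cos δ = sin φ₁ sin φ₂ + cos φ₁ cos φ₂ cos Δλ, the central angle is δ ≈ 1.466 rad (84.0°).
Interpolate at f = 3/4 with slerp weights a = sin((1−f)δ)/sin δ ≈ 0.360, b = sin(fδ)/sin δ ≈ 0.896.
p = a·p₁ + b·p₂ ≈ (-0.571, -0.223, -0.790); φ = arcsin(p_z) ≈ -52.20°, λ = atan2(p_y, p_x) ≈ -158.70°.

≈ lat -52°, lon -159°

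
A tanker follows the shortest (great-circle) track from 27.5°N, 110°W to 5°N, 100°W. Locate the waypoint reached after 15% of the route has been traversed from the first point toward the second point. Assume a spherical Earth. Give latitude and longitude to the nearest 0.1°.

Convert each endpoint to a unit vector on the sphere (x = cos φ cos λ, y = cos φ sin λ, z = sin φ).
The central angle between the endpoints is δ = arccos(p₁·p₂) ≈ 0.426 rad (24.4°).
Interpolate at f = 0.15 with slerp weights a = sin((1−f)δ)/sin δ ≈ 0.857, b = sin(fδ)/sin δ ≈ 0.155.
p = a·p₁ + b·p₂ ≈ (-0.287, -0.866, 0.409); φ = arcsin(p_z) ≈ 24.16°, λ = atan2(p_y, p_x) ≈ -108.32°.

≈ 24.2°N, 108.3°W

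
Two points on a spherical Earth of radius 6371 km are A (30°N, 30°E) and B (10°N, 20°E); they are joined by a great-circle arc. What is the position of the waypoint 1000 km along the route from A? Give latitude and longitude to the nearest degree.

≈ (22°N, 26°E)

From cos δ = sin φ₁ sin φ₂ + cos φ₁ cos φ₂ cos Δλ, the central angle is δ ≈ 0.385 rad (22.1°). The total great-circle distance is δ·R ≈ 0.385 × 6371 ≈ 2454 km, so the target fraction is f = 1000/2454 ≈ 0.408.
Interpolate at f ≈ 0.408 with slerp weights a = sin((1−f)δ)/sin δ ≈ 0.602, b = sin(fδ)/sin δ ≈ 0.416.
p = a·p₁ + b·p₂ ≈ (0.837, 0.401, 0.373); φ = arcsin(p_z) ≈ 21.92°, λ = atan2(p_y, p_x) ≈ 25.60°.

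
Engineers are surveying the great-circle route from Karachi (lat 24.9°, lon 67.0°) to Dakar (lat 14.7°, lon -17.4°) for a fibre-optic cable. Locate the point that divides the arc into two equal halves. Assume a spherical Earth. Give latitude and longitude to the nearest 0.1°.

The haversine formula gives a central angle δ ≈ 1.377 rad (78.9°) between the endpoints.
Interpolate at f = 1/2 with slerp weights a = sin((1−f)δ)/sin δ ≈ 0.648, b = sin(fδ)/sin δ ≈ 0.648.
p = a·p₁ + b·p₂ ≈ (0.827, 0.353, 0.437); φ = arcsin(p_z) ≈ 25.91°, λ = atan2(p_y, p_x) ≈ 23.13°.

≈ lat 25.9°, lon 23.1°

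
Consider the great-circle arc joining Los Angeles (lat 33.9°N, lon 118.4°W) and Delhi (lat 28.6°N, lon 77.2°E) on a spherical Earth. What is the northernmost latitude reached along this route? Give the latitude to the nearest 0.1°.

≈ 77.4°N

The great circle lies in the plane with unit normal n̂ = (p₁ × p₂)/|p₁ × p₂|.
Here n̂_z ≈ -0.218; the vertex latitude is φ_max = arccos|n̂_z| ≈ 77.4°.
Check via Clairaut: cos φ_max = |cos φ₁| · sin C = cos(33.9°)·sin(15.2°) ≈ 0.218, again giving ≈ 77.4°.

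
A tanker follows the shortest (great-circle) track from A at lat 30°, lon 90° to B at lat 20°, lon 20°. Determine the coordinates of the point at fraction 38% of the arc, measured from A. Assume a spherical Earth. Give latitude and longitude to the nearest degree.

≈ lat 31°, lon 62°

Convert each endpoint to a unit vector on the sphere (x = cos φ cos λ, y = cos φ sin λ, z = sin φ).
The central angle between the endpoints is δ = arccos(p₁·p₂) ≈ 1.105 rad (63.3°).
Interpolate at f = 0.38 with slerp weights a = sin((1−f)δ)/sin δ ≈ 0.708, b = sin(fδ)/sin δ ≈ 0.456.
p = a·p₁ + b·p₂ ≈ (0.403, 0.760, 0.510); φ = arcsin(p_z) ≈ 30.67°, λ = atan2(p_y, p_x) ≈ 62.07°.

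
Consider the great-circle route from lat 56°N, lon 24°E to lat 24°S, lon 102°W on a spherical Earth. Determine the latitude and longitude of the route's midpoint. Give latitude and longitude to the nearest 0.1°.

Convert each endpoint to a unit vector on the sphere (x = cos φ cos λ, y = cos φ sin λ, z = sin φ).
The central angle between the endpoints is δ = arccos(p₁·p₂) ≈ 2.262 rad (129.6°).
Interpolate at f = 1/2 with slerp weights a = sin((1−f)δ)/sin δ ≈ 1.174, b = sin(fδ)/sin δ ≈ 1.174.
p = a·p₁ + b·p₂ ≈ (0.377, -0.782, 0.496); φ = arcsin(p_z) ≈ 29.73°, λ = atan2(p_y, p_x) ≈ -64.28°.

≈ lat 29.7°N, lon 64.3°W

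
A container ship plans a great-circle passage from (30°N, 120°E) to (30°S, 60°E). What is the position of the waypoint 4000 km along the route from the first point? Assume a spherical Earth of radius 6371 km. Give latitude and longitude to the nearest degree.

From cos δ = sin φ₁ sin φ₂ + cos φ₁ cos φ₂ cos Δλ, the central angle is δ ≈ 1.445 rad (82.8°). The total great-circle distance is δ·R ≈ 1.445 × 6371 ≈ 9209 km, so the target fraction is f = 4000/9209 ≈ 0.434.
Interpolate at f ≈ 0.434 with slerp weights a = sin((1−f)δ)/sin δ ≈ 0.735, b = sin(fδ)/sin δ ≈ 0.592.
p = a·p₁ + b·p₂ ≈ (-0.062, 0.996, 0.072); φ = arcsin(p_z) ≈ 4.11°, λ = atan2(p_y, p_x) ≈ 93.57°.

≈ (4°N, 94°E)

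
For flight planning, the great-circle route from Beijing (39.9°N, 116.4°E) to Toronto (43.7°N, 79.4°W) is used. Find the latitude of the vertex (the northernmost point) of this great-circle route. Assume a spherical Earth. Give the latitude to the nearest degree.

The great circle lies in the plane with unit normal n̂ = (p₁ × p₂)/|p₁ × p₂|.
Here n̂_z ≈ +0.152; the vertex latitude is φ_max = arccos|n̂_z| ≈ 81.3°.
Check via Clairaut: cos φ_max = |cos φ₁| · sin C = cos(39.9°)·sin(11.4°) ≈ 0.152, again giving ≈ 81.3°.

≈ 81°N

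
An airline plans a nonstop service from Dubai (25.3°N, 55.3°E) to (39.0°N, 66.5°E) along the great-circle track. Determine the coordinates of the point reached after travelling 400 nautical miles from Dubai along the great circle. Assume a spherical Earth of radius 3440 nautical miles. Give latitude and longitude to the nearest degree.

From cos δ = sin φ₁ sin φ₂ + cos φ₁ cos φ₂ cos Δλ, the central angle is δ ≈ 0.290 rad (16.6°). The total great-circle distance is δ·R ≈ 0.290 × 3440 ≈ 999 nmi, so the target fraction is f = 400/999 ≈ 0.401.
Interpolate at f ≈ 0.401 with slerp weights a = sin((1−f)δ)/sin δ ≈ 0.605, b = sin(fδ)/sin δ ≈ 0.405.
p = a·p₁ + b·p₂ ≈ (0.437, 0.738, 0.514); φ = arcsin(p_z) ≈ 30.90°, λ = atan2(p_y, p_x) ≈ 59.39°.

≈ (31°N, 59°E)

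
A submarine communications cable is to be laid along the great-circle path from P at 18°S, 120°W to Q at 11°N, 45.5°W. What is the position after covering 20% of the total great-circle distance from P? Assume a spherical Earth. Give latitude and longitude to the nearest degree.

From cos δ = sin φ₁ sin φ₂ + cos φ₁ cos φ₂ cos Δλ, the central angle is δ ≈ 1.379 rad (79.0°).
Interpolate at f = 0.20 with slerp weights a = sin((1−f)δ)/sin δ ≈ 0.909, b = sin(fδ)/sin δ ≈ 0.277.
p = a·p₁ + b·p₂ ≈ (-0.242, -0.943, -0.228); φ = arcsin(p_z) ≈ -13.18°, λ = atan2(p_y, p_x) ≈ -104.36°.

≈ 13°S, 104°W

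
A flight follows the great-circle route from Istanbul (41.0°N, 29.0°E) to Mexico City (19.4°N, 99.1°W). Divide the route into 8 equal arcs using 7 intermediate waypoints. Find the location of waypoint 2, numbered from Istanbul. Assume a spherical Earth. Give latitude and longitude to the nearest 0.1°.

≈ (53.5°N, 4.7°W)

The haversine formula gives a central angle δ ≈ 1.794 rad (102.8°) between the endpoints.
Interpolate at f = 2/8 with slerp weights a = sin((1−f)δ)/sin δ ≈ 1.000, b = sin(fδ)/sin δ ≈ 0.445.
p = a·p₁ + b·p₂ ≈ (0.593, -0.048, 0.803); φ = arcsin(p_z) ≈ 53.46°, λ = atan2(p_y, p_x) ≈ -4.66°.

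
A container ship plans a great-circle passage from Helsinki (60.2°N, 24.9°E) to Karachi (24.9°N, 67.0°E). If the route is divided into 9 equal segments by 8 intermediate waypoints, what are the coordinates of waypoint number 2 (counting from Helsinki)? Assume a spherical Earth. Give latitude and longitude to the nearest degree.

From cos δ = sin φ₁ sin φ₂ + cos φ₁ cos φ₂ cos Δλ, the central angle is δ ≈ 0.796 rad (45.6°).
Interpolate at f = 2/9 with slerp weights a = sin((1−f)δ)/sin δ ≈ 0.812, b = sin(fδ)/sin δ ≈ 0.246.
p = a·p₁ + b·p₂ ≈ (0.453, 0.376, 0.808); φ = arcsin(p_z) ≈ 53.94°, λ = atan2(p_y, p_x) ≈ 39.64°.

≈ 54°N, 40°E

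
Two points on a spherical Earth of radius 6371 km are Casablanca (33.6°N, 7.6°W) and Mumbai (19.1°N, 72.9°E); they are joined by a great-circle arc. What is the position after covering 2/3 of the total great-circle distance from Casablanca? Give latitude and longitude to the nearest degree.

≈ 29°N, 49°E

From cos δ = sin φ₁ sin φ₂ + cos φ₁ cos φ₂ cos Δλ, the central angle is δ ≈ 1.255 rad (71.9°).
Interpolate at f = 2/3 with slerp weights a = sin((1−f)δ)/sin δ ≈ 0.427, b = sin(fδ)/sin δ ≈ 0.781.
p = a·p₁ + b·p₂ ≈ (0.570, 0.658, 0.492); φ = arcsin(p_z) ≈ 29.47°, λ = atan2(p_y, p_x) ≈ 49.12°.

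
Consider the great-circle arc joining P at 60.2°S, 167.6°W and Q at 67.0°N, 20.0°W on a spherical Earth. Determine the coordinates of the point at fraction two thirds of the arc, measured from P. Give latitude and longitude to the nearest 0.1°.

≈ 35.9°N, 103.3°W

Convert each endpoint to a unit vector on the sphere (x = cos φ cos λ, y = cos φ sin λ, z = sin φ).
The central angle between the endpoints is δ = arccos(p₁·p₂) ≈ 2.868 rad (164.3°).
Interpolate at f = 2/3 with slerp weights a = sin((1−f)δ)/sin δ ≈ 3.020, b = sin(fδ)/sin δ ≈ 3.485.
p = a·p₁ + b·p₂ ≈ (-0.187, -0.788, 0.587); φ = arcsin(p_z) ≈ 35.92°, λ = atan2(p_y, p_x) ≈ -103.32°.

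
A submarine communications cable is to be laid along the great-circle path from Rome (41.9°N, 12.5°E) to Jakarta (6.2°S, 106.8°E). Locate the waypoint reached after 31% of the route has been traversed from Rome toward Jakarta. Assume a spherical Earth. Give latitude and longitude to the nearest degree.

The haversine formula gives a central angle δ ≈ 1.699 rad (97.3°) between the endpoints.
Interpolate at f = 0.31 with slerp weights a = sin((1−f)δ)/sin δ ≈ 0.929, b = sin(fδ)/sin δ ≈ 0.507.
p = a·p₁ + b·p₂ ≈ (0.530, 0.632, 0.566); φ = arcsin(p_z) ≈ 34.46°, λ = atan2(p_y, p_x) ≈ 50.04°.

≈ 34°N, 50°E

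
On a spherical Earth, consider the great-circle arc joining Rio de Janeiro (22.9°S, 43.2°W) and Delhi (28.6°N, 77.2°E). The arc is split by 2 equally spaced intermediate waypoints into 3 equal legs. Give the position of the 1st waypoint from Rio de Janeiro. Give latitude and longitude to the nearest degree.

Convert each endpoint to a unit vector on the sphere (x = cos φ cos λ, y = cos φ sin λ, z = sin φ).
The central angle between the endpoints is δ = arccos(p₁·p₂) ≈ 2.209 rad (126.6°).
Interpolate at f = 1/3 with slerp weights a = sin((1−f)δ)/sin δ ≈ 1.239, b = sin(fδ)/sin δ ≈ 0.836.
p = a·p₁ + b·p₂ ≈ (0.994, -0.066, -0.082); φ = arcsin(p_z) ≈ -4.70°, λ = atan2(p_y, p_x) ≈ -3.77°.

≈ (5°S, 4°W)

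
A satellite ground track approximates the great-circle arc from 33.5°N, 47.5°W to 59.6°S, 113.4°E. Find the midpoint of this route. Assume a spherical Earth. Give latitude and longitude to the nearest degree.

Write both endpoints as unit vectors p₁, p₂ with components (cos φ cos λ, cos φ sin λ, sin φ).
The central angle between the endpoints is δ = arccos(p₁·p₂) ≈ 2.636 rad (151.0°).
Interpolate at f = 1/2 with slerp weights a = sin((1−f)δ)/sin δ ≈ 1.998, b = sin(fδ)/sin δ ≈ 1.998.
p = a·p₁ + b·p₂ ≈ (0.724, -0.301, -0.621); φ = arcsin(p_z) ≈ -38.36°, λ = atan2(p_y, p_x) ≈ -22.54°.

≈ 38°S, 23°W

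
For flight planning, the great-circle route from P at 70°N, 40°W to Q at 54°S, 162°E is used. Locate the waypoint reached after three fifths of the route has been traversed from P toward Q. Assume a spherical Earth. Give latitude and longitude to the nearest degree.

Convert each endpoint to a unit vector on the sphere (x = cos φ cos λ, y = cos φ sin λ, z = sin φ).
The central angle between the endpoints is δ = arccos(p₁·p₂) ≈ 2.813 rad (161.2°).
Interpolate at f = 3/5 with slerp weights a = sin((1−f)δ)/sin δ ≈ 2.800, b = sin(fδ)/sin δ ≈ 3.081.
p = a·p₁ + b·p₂ ≈ (-0.989, -0.056, 0.138); φ = arcsin(p_z) ≈ 7.94°, λ = atan2(p_y, p_x) ≈ -176.77°.

≈ 8°N, 177°W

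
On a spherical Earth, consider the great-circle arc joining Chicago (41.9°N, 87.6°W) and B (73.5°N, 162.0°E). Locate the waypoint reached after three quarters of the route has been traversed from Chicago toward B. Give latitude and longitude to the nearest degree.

≈ (75°N, 145°W)

Write both endpoints as unit vectors p₁, p₂ with components (cos φ cos λ, cos φ sin λ, sin φ).
The central angle between the endpoints is δ = arccos(p₁·p₂) ≈ 0.968 rad (55.5°).
Interpolate at f = 3/4 with slerp weights a = sin((1−f)δ)/sin δ ≈ 0.291, b = sin(fδ)/sin δ ≈ 0.806.
p = a·p₁ + b·p₂ ≈ (-0.209, -0.146, 0.967); φ = arcsin(p_z) ≈ 75.26°, λ = atan2(p_y, p_x) ≈ -145.08°.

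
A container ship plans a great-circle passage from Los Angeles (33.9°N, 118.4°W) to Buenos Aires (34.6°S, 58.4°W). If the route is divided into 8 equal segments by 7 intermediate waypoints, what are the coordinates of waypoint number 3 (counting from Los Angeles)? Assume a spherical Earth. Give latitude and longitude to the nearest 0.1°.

≈ (8.5°N, 95.1°W)

Write both endpoints as unit vectors p₁, p₂ with components (cos φ cos λ, cos φ sin λ, sin φ).
The central angle between the endpoints is δ = arccos(p₁·p₂) ≈ 1.546 rad (88.6°).
Interpolate at f = 3/8 with slerp weights a = sin((1−f)δ)/sin δ ≈ 0.823, b = sin(fδ)/sin δ ≈ 0.548.
p = a·p₁ + b·p₂ ≈ (-0.089, -0.985, 0.148); φ = arcsin(p_z) ≈ 8.50°, λ = atan2(p_y, p_x) ≈ -95.14°.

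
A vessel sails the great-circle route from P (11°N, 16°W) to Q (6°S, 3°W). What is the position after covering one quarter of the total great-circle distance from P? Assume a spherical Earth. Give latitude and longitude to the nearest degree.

≈ (7°N, 13°W)

Write both endpoints as unit vectors p₁, p₂ with components (cos φ cos λ, cos φ sin λ, sin φ).
The central angle between the endpoints is δ = arccos(p₁·p₂) ≈ 0.373 rad (21.4°).
Interpolate at f = 1/4 with slerp weights a = sin((1−f)δ)/sin δ ≈ 0.758, b = sin(fδ)/sin δ ≈ 0.256.
p = a·p₁ + b·p₂ ≈ (0.969, -0.218, 0.118); φ = arcsin(p_z) ≈ 6.77°, λ = atan2(p_y, p_x) ≈ -12.70°.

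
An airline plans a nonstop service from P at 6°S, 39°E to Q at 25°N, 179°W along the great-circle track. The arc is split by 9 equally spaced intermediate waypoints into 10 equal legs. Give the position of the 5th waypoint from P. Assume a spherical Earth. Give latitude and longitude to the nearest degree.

Write both endpoints as unit vectors p₁, p₂ with components (cos φ cos λ, cos φ sin λ, sin φ).
The central angle between the endpoints is δ = arccos(p₁·p₂) ≈ 2.426 rad (139.0°).
Interpolate at f = 5/10 with slerp weights a = sin((1−f)δ)/sin δ ≈ 1.427, b = sin(fδ)/sin δ ≈ 1.427.
p = a·p₁ + b·p₂ ≈ (-0.190, 0.871, 0.454); φ = arcsin(p_z) ≈ 26.99°, λ = atan2(p_y, p_x) ≈ 102.32°.

≈ 27°N, 102°E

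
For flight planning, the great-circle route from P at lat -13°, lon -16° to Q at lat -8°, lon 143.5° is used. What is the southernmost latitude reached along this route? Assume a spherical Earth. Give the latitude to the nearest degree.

The great circle lies in the plane with unit normal n̂ = (p₁ × p₂)/|p₁ × p₂|.
Here n̂_z ≈ +0.692; the vertex latitude is φ_max = arccos|n̂_z| ≈ 46.3°.
Check via Clairaut: cos φ_max = |cos φ₁| · sin C = cos(13.0°)·sin(134.8°) ≈ 0.692, again giving ≈ 46.3°.

≈ -46°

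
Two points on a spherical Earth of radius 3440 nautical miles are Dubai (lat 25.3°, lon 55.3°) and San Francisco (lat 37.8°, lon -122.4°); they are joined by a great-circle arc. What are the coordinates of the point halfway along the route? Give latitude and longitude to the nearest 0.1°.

≈ lat 83.5°, lon 39.8°

Write both endpoints as unit vectors p₁, p₂ with components (cos φ cos λ, cos φ sin λ, sin φ).
The central angle between the endpoints is δ = arccos(p₁·p₂) ≈ 2.040 rad (116.9°).
Interpolate at f = 1/2 with slerp weights a = sin((1−f)δ)/sin δ ≈ 0.955, b = sin(fδ)/sin δ ≈ 0.955.
p = a·p₁ + b·p₂ ≈ (0.087, 0.073, 0.994); φ = arcsin(p_z) ≈ 83.48°, λ = atan2(p_y, p_x) ≈ 39.83°.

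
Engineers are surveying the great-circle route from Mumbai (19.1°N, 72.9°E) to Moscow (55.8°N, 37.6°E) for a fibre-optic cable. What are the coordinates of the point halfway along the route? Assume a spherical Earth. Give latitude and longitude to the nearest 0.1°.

≈ (38.7°N, 59.9°E)

Write both endpoints as unit vectors p₁, p₂ with components (cos φ cos λ, cos φ sin λ, sin φ).
The central angle between the endpoints is δ = arccos(p₁·p₂) ≈ 0.790 rad (45.2°).
Interpolate at f = 1/2 with slerp weights a = sin((1−f)δ)/sin δ ≈ 0.542, b = sin(fδ)/sin δ ≈ 0.542.
p = a·p₁ + b·p₂ ≈ (0.392, 0.675, 0.625); φ = arcsin(p_z) ≈ 38.70°, λ = atan2(p_y, p_x) ≈ 59.87°.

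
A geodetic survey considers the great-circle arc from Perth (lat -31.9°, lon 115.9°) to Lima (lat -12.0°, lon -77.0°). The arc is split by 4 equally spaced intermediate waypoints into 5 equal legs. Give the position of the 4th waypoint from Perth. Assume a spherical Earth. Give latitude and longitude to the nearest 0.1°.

≈ lat -37.7°, lon -85.7°

Write both endpoints as unit vectors p₁, p₂ with components (cos φ cos λ, cos φ sin λ, sin φ).
The central angle between the endpoints is δ = arccos(p₁·p₂) ≈ 2.346 rad (134.4°).
Interpolate at f = 4/5 with slerp weights a = sin((1−f)δ)/sin δ ≈ 0.633, b = sin(fδ)/sin δ ≈ 1.335.
p = a·p₁ + b·p₂ ≈ (0.059, -0.789, -0.612); φ = arcsin(p_z) ≈ -37.72°, λ = atan2(p_y, p_x) ≈ -85.72°.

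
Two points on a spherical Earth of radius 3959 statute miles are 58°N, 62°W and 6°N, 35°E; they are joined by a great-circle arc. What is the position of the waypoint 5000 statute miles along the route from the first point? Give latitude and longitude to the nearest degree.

≈ 20°N, 26°E

Write both endpoints as unit vectors p₁, p₂ with components (cos φ cos λ, cos φ sin λ, sin φ).
The central angle between the endpoints is δ = arccos(p₁·p₂) ≈ 1.546 rad (88.6°). The total great-circle distance is δ·R ≈ 1.546 × 3959 ≈ 6122 mi, so the target fraction is f = 5000/6122 ≈ 0.817.
Interpolate at f ≈ 0.817 with slerp weights a = sin((1−f)δ)/sin δ ≈ 0.280, b = sin(fδ)/sin δ ≈ 0.953.
p = a·p₁ + b·p₂ ≈ (0.846, 0.413, 0.337); φ = arcsin(p_z) ≈ 19.69°, λ = atan2(p_y, p_x) ≈ 26.01°.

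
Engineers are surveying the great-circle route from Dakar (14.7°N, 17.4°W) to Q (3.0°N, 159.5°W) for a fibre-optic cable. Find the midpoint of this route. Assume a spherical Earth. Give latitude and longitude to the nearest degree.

≈ (26°N, 91°W)

The haversine formula gives a central angle δ ≈ 2.417 rad (138.5°) between the endpoints.
Interpolate at f = 1/2 with slerp weights a = sin((1−f)δ)/sin δ ≈ 1.411, b = sin(fδ)/sin δ ≈ 1.411.
p = a·p₁ + b·p₂ ≈ (-0.017, -0.902, 0.432); φ = arcsin(p_z) ≈ 25.59°, λ = atan2(p_y, p_x) ≈ -91.11°.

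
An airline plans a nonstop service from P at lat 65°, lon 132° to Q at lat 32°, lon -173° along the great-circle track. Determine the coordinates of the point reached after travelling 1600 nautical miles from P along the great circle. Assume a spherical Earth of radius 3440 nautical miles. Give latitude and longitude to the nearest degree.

The haversine formula gives a central angle δ ≈ 0.815 rad (46.7°) between the endpoints. The total great-circle distance is δ·R ≈ 0.815 × 3440 ≈ 2804 nmi, so the target fraction is f = 1600/2804 ≈ 0.571.
Interpolate at f ≈ 0.571 with slerp weights a = sin((1−f)δ)/sin δ ≈ 0.471, b = sin(fδ)/sin δ ≈ 0.616.
p = a·p₁ + b·p₂ ≈ (-0.652, 0.084, 0.754); φ = arcsin(p_z) ≈ 48.90°, λ = atan2(p_y, p_x) ≈ 172.64°.

≈ lat 49°, lon 173°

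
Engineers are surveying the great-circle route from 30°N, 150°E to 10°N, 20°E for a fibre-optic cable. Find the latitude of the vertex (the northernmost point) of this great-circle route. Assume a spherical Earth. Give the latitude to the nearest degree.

The great circle lies in the plane with unit normal n̂ = (p₁ × p₂)/|p₁ × p₂|.
Here n̂_z ≈ -0.736; the vertex latitude is φ_max = arccos|n̂_z| ≈ 42.6°.
Check via Clairaut: cos φ_max = |cos φ₁| · sin C = cos(30.0°)·sin(58.2°) ≈ 0.736, again giving ≈ 42.6°.

≈ 43°N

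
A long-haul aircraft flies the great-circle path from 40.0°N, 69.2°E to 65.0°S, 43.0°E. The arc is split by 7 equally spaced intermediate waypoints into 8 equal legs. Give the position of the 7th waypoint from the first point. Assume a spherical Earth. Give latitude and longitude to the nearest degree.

Convert each endpoint to a unit vector on the sphere (x = cos φ cos λ, y = cos φ sin λ, z = sin φ).
The central angle between the endpoints is δ = arccos(p₁·p₂) ≈ 1.867 rad (107.0°).
Interpolate at f = 7/8 with slerp weights a = sin((1−f)δ)/sin δ ≈ 0.242, b = sin(fδ)/sin δ ≈ 1.044.
p = a·p₁ + b·p₂ ≈ (0.388, 0.474, -0.790); φ = arcsin(p_z) ≈ -52.21°, λ = atan2(p_y, p_x) ≈ 50.67°.

≈ 52°S, 51°E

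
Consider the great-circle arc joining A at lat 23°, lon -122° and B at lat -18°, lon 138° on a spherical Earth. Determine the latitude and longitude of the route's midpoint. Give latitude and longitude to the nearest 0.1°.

Write both endpoints as unit vectors p₁, p₂ with components (cos φ cos λ, cos φ sin λ, sin φ).
The central angle between the endpoints is δ = arccos(p₁·p₂) ≈ 1.847 rad (105.8°).
Interpolate at f = 1/2 with slerp weights a = sin((1−f)δ)/sin δ ≈ 0.829, b = sin(fδ)/sin δ ≈ 0.829.
p = a·p₁ + b·p₂ ≈ (-0.991, -0.120, 0.068); φ = arcsin(p_z) ≈ 3.89°, λ = atan2(p_y, p_x) ≈ -173.11°.

≈ lat 3.9°, lon -173.1°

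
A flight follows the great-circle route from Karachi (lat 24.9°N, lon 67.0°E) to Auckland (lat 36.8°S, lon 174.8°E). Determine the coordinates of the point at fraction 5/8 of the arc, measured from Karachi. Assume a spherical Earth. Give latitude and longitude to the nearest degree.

≈ lat 19°S, lon 128°E

The haversine formula gives a central angle δ ≈ 2.065 rad (118.3°) between the endpoints.
Interpolate at f = 5/8 with slerp weights a = sin((1−f)δ)/sin δ ≈ 0.794, b = sin(fδ)/sin δ ≈ 1.092.
p = a·p₁ + b·p₂ ≈ (-0.589, 0.742, -0.319); φ = arcsin(p_z) ≈ -18.63°, λ = atan2(p_y, p_x) ≈ 128.43°.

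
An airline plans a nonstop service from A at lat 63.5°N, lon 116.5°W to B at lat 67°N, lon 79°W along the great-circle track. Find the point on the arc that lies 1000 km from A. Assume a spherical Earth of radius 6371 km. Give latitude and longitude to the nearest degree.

≈ lat 67°N, lon 96°W

Write both endpoints as unit vectors p₁, p₂ with components (cos φ cos λ, cos φ sin λ, sin φ).
The central angle between the endpoints is δ = arccos(p₁·p₂) ≈ 0.276 rad (15.8°). The total great-circle distance is δ·R ≈ 0.276 × 6371 ≈ 1759 km, so the target fraction is f = 1000/1759 ≈ 0.568.
Interpolate at f ≈ 0.568 with slerp weights a = sin((1−f)δ)/sin δ ≈ 0.436, b = sin(fδ)/sin δ ≈ 0.573.
p = a·p₁ + b·p₂ ≈ (-0.044, -0.394, 0.918); φ = arcsin(p_z) ≈ 66.64°, λ = atan2(p_y, p_x) ≈ -96.38°.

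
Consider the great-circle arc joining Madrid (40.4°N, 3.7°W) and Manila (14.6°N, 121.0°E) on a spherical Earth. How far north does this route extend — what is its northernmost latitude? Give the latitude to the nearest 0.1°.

The great circle lies in the plane with unit normal n̂ = (p₁ × p₂)/|p₁ × p₂|.
Here n̂_z ≈ +0.627; the vertex latitude is φ_max = arccos|n̂_z| ≈ 51.2°.
Check via Clairaut: cos φ_max = |cos φ₁| · sin C = cos(40.4°)·sin(55.4°) ≈ 0.627, again giving ≈ 51.2°.

≈ 51.2°N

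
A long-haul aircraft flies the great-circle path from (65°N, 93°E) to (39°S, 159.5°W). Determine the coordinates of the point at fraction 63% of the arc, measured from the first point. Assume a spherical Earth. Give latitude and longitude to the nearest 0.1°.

From cos δ = sin φ₁ sin φ₂ + cos φ₁ cos φ₂ cos Δλ, the central angle is δ ≈ 2.304 rad (132.0°).
Interpolate at f = 0.63 with slerp weights a = sin((1−f)δ)/sin δ ≈ 1.013, b = sin(fδ)/sin δ ≈ 1.336.
p = a·p₁ + b·p₂ ≈ (-0.995, 0.064, 0.077); φ = arcsin(p_z) ≈ 4.44°, λ = atan2(p_y, p_x) ≈ 176.32°.

≈ (4.4°N, 176.3°E)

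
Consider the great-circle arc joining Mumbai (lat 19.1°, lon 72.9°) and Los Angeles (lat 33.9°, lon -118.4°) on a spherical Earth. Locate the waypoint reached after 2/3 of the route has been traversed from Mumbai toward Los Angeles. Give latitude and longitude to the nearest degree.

≈ lat 73°, lon -149°

Write both endpoints as unit vectors p₁, p₂ with components (cos φ cos λ, cos φ sin λ, sin φ).
The central angle between the endpoints is δ = arccos(p₁·p₂) ≈ 2.198 rad (125.9°).
Interpolate at f = 2/3 with slerp weights a = sin((1−f)δ)/sin δ ≈ 0.826, b = sin(fδ)/sin δ ≈ 1.228.
p = a·p₁ + b·p₂ ≈ (-0.255, -0.151, 0.955); φ = arcsin(p_z) ≈ 72.76°, λ = atan2(p_y, p_x) ≈ -149.45°.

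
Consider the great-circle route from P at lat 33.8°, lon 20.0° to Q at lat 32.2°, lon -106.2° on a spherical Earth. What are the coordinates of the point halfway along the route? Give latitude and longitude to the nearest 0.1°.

≈ lat 55.1°, lon -44.1°

From cos δ = sin φ₁ sin φ₂ + cos φ₁ cos φ₂ cos Δλ, the central angle is δ ≈ 1.690 rad (96.8°).
Interpolate at f = 1/2 with slerp weights a = sin((1−f)δ)/sin δ ≈ 0.753, b = sin(fδ)/sin δ ≈ 0.753.
p = a·p₁ + b·p₂ ≈ (0.410, -0.398, 0.820); φ = arcsin(p_z) ≈ 55.13°, λ = atan2(p_y, p_x) ≈ -44.12°.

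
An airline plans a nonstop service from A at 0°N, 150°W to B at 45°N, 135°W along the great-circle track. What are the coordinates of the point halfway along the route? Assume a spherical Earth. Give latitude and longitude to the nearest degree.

Write both endpoints as unit vectors p₁, p₂ with components (cos φ cos λ, cos φ sin λ, sin φ).
The central angle between the endpoints is δ = arccos(p₁·p₂) ≈ 0.819 rad (46.9°).
Interpolate at f = 1/2 with slerp weights a = sin((1−f)δ)/sin δ ≈ 0.545, b = sin(fδ)/sin δ ≈ 0.545.
p = a·p₁ + b·p₂ ≈ (-0.745, -0.545, 0.385); φ = arcsin(p_z) ≈ 22.67°, λ = atan2(p_y, p_x) ≈ -143.79°.

≈ 23°N, 144°W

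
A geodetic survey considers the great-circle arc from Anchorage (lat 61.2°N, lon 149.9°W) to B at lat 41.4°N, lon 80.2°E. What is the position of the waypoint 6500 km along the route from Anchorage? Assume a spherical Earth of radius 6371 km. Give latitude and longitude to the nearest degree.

Write both endpoints as unit vectors p₁, p₂ with components (cos φ cos λ, cos φ sin λ, sin φ).
The central angle between the endpoints is δ = arccos(p₁·p₂) ≈ 1.216 rad (69.7°). The total great-circle distance is δ·R ≈ 1.216 × 6371 ≈ 7745 km, so the target fraction is f = 6500/7745 ≈ 0.839.
Interpolate at f ≈ 0.839 with slerp weights a = sin((1−f)δ)/sin δ ≈ 0.207, b = sin(fδ)/sin δ ≈ 0.909.
p = a·p₁ + b·p₂ ≈ (0.030, 0.622, 0.783); φ = arcsin(p_z) ≈ 51.50°, λ = atan2(p_y, p_x) ≈ 87.26°.

≈ lat 51°N, lon 87°E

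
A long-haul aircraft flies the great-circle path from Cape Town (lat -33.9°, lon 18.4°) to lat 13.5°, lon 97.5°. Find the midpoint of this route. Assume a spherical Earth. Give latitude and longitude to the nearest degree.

≈ lat -13°, lon 62°

Convert each endpoint to a unit vector on the sphere (x = cos φ cos λ, y = cos φ sin λ, z = sin φ).
The central angle between the endpoints is δ = arccos(p₁·p₂) ≈ 1.548 rad (88.7°).
Interpolate at f = 1/2 with slerp weights a = sin((1−f)δ)/sin δ ≈ 0.699, b = sin(fδ)/sin δ ≈ 0.699.
p = a·p₁ + b·p₂ ≈ (0.462, 0.857, -0.227); φ = arcsin(p_z) ≈ -13.11°, λ = atan2(p_y, p_x) ≈ 61.68°.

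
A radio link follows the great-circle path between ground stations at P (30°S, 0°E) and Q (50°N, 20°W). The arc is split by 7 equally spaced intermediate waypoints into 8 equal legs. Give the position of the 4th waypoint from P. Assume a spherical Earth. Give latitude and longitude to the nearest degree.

The haversine formula gives a central angle δ ≈ 1.430 rad (81.9°) between the endpoints.
Interpolate at f = 4/8 with slerp weights a = sin((1−f)δ)/sin δ ≈ 0.662, b = sin(fδ)/sin δ ≈ 0.662.
p = a·p₁ + b·p₂ ≈ (0.974, -0.146, 0.176); φ = arcsin(p_z) ≈ 10.15°, λ = atan2(p_y, p_x) ≈ -8.51°.

≈ (10°N, 9°W)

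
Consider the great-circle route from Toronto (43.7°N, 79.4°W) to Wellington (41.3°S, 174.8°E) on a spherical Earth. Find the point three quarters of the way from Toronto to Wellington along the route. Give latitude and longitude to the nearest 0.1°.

≈ 21.6°S, 155.6°W

Convert each endpoint to a unit vector on the sphere (x = cos φ cos λ, y = cos φ sin λ, z = sin φ).
The central angle between the endpoints is δ = arccos(p₁·p₂) ≈ 2.219 rad (127.1°).
Interpolate at f = 3/4 with slerp weights a = sin((1−f)δ)/sin δ ≈ 0.661, b = sin(fδ)/sin δ ≈ 1.249.
p = a·p₁ + b·p₂ ≈ (-0.847, -0.385, -0.368); φ = arcsin(p_z) ≈ -21.58°, λ = atan2(p_y, p_x) ≈ -155.57°.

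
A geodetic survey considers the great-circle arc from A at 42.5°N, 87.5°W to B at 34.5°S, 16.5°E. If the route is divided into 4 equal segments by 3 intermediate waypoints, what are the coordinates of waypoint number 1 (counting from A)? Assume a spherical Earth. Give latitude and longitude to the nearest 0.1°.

≈ 27.2°N, 55.0°W

The haversine formula gives a central angle δ ≈ 2.129 rad (122.0°) between the endpoints.
Interpolate at f = 1/4 with slerp weights a = sin((1−f)δ)/sin δ ≈ 1.179, b = sin(fδ)/sin δ ≈ 0.598.
p = a·p₁ + b·p₂ ≈ (0.511, -0.728, 0.457); φ = arcsin(p_z) ≈ 27.22°, λ = atan2(p_y, p_x) ≈ -54.95°.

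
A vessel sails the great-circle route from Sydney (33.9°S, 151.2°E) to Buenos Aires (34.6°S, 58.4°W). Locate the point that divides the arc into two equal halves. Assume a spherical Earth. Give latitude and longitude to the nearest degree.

≈ 69°S, 135°W

From cos δ = sin φ₁ sin φ₂ + cos φ₁ cos φ₂ cos Δλ, the central angle is δ ≈ 1.852 rad (106.1°).
Interpolate at f = 1/2 with slerp weights a = sin((1−f)δ)/sin δ ≈ 0.832, b = sin(fδ)/sin δ ≈ 0.832.
p = a·p₁ + b·p₂ ≈ (-0.246, -0.251, -0.936); φ = arcsin(p_z) ≈ -69.43°, λ = atan2(p_y, p_x) ≈ -134.50°.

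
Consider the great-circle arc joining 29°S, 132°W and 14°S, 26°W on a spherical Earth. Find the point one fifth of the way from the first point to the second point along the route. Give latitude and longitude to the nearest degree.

Convert each endpoint to a unit vector on the sphere (x = cos φ cos λ, y = cos φ sin λ, z = sin φ).
The central angle between the endpoints is δ = arccos(p₁·p₂) ≈ 1.688 rad (96.7°).
Interpolate at f = 1/5 with slerp weights a = sin((1−f)δ)/sin δ ≈ 0.982, b = sin(fδ)/sin δ ≈ 0.333.
p = a·p₁ + b·p₂ ≈ (-0.284, -0.780, -0.557); φ = arcsin(p_z) ≈ -33.85°, λ = atan2(p_y, p_x) ≈ -110.01°.

≈ 34°S, 110°W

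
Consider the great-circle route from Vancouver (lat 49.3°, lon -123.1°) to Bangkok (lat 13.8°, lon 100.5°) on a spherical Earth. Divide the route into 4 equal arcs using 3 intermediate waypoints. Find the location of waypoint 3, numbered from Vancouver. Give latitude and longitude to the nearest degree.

The haversine formula gives a central angle δ ≈ 1.852 rad (106.1°) between the endpoints.
Interpolate at f = 3/4 with slerp weights a = sin((1−f)δ)/sin δ ≈ 0.465, b = sin(fδ)/sin δ ≈ 1.024.
p = a·p₁ + b·p₂ ≈ (-0.347, 0.724, 0.597); φ = arcsin(p_z) ≈ 36.64°, λ = atan2(p_y, p_x) ≈ 115.61°.

≈ lat 37°, lon 116°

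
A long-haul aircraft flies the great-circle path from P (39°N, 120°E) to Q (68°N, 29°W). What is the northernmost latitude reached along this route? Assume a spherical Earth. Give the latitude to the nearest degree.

≈ 81°N

The great circle lies in the plane with unit normal n̂ = (p₁ × p₂)/|p₁ × p₂|.
Here n̂_z ≈ -0.159; the vertex latitude is φ_max = arccos|n̂_z| ≈ 80.8°.
Check via Clairaut: cos φ_max = |cos φ₁| · sin C = cos(39.0°)·sin(11.8°) ≈ 0.159, again giving ≈ 80.8°.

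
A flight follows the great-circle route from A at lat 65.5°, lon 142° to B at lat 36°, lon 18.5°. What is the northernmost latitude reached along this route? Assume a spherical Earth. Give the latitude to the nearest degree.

≈ 73°

The great circle lies in the plane with unit normal n̂ = (p₁ × p₂)/|p₁ × p₂|.
Here n̂_z ≈ -0.299; the vertex latitude is φ_max = arccos|n̂_z| ≈ 72.6°.
Check via Clairaut: cos φ_max = |cos φ₁| · sin C = cos(65.5°)·sin(46.1°) ≈ 0.299, again giving ≈ 72.6°.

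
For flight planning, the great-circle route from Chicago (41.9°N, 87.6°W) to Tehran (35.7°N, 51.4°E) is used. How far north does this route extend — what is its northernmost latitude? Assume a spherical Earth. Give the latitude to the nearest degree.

≈ 67°N

The great circle lies in the plane with unit normal n̂ = (p₁ × p₂)/|p₁ × p₂|.
Here n̂_z ≈ +0.397; the vertex latitude is φ_max = arccos|n̂_z| ≈ 66.6°.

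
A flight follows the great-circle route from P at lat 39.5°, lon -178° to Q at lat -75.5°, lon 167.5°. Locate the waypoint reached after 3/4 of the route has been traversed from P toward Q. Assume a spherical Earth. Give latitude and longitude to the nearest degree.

≈ lat -47°, lon 176°

Write both endpoints as unit vectors p₁, p₂ with components (cos φ cos λ, cos φ sin λ, sin φ).
The central angle between the endpoints is δ = arccos(p₁·p₂) ≈ 2.014 rad (115.4°).
Interpolate at f = 3/4 with slerp weights a = sin((1−f)δ)/sin δ ≈ 0.534, b = sin(fδ)/sin δ ≈ 1.105.
p = a·p₁ + b·p₂ ≈ (-0.682, 0.045, -0.730); φ = arcsin(p_z) ≈ -46.89°, λ = atan2(p_y, p_x) ≈ 176.18°.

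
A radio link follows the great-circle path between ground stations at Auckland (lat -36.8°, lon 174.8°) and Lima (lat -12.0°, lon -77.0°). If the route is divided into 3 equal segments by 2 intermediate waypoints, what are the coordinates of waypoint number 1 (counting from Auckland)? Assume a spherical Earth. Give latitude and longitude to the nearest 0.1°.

From cos δ = sin φ₁ sin φ₂ + cos φ₁ cos φ₂ cos Δλ, the central angle is δ ≈ 1.691 rad (96.9°).
Interpolate at f = 1/3 with slerp weights a = sin((1−f)δ)/sin δ ≈ 0.910, b = sin(fδ)/sin δ ≈ 0.538.
p = a·p₁ + b·p₂ ≈ (-0.607, -0.447, -0.657); φ = arcsin(p_z) ≈ -41.07°, λ = atan2(p_y, p_x) ≈ -143.64°.

≈ lat -41.1°, lon -143.6°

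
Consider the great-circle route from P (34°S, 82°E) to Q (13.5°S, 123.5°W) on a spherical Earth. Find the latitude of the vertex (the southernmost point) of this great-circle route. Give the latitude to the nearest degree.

≈ 64°S

The great circle lies in the plane with unit normal n̂ = (p₁ × p₂)/|p₁ × p₂|.
Here n̂_z ≈ +0.433; the vertex latitude is φ_max = arccos|n̂_z| ≈ 64.4°.
Check via Clairaut: cos φ_max = |cos φ₁| · sin C = cos(34.0°)·sin(148.5°) ≈ 0.433, again giving ≈ 64.4°.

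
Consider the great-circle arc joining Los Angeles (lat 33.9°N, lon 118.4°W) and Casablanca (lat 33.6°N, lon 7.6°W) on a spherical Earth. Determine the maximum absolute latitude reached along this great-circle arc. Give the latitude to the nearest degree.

The great circle lies in the plane with unit normal n̂ = (p₁ × p₂)/|p₁ × p₂|.
Here n̂_z ≈ +0.648; the vertex latitude is φ_max = arccos|n̂_z| ≈ 49.6°.
Check via Clairaut: cos φ_max = |cos φ₁| · sin C = cos(33.9°)·sin(51.3°) ≈ 0.648, again giving ≈ 49.6°.

≈ 50°N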